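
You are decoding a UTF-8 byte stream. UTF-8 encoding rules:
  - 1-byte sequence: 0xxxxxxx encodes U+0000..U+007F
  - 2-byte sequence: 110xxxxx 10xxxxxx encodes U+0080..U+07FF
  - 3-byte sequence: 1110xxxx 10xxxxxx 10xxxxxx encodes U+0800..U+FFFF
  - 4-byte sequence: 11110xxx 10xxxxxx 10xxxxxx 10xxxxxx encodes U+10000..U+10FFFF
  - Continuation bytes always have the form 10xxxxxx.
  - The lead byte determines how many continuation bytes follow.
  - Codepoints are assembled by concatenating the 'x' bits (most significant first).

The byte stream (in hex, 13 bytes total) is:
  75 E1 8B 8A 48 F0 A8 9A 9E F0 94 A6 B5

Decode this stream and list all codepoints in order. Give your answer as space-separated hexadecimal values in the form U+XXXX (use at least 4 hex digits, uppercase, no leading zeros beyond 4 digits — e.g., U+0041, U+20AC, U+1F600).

Byte[0]=75: 1-byte ASCII. cp=U+0075
Byte[1]=E1: 3-byte lead, need 2 cont bytes. acc=0x1
Byte[2]=8B: continuation. acc=(acc<<6)|0x0B=0x4B
Byte[3]=8A: continuation. acc=(acc<<6)|0x0A=0x12CA
Completed: cp=U+12CA (starts at byte 1)
Byte[4]=48: 1-byte ASCII. cp=U+0048
Byte[5]=F0: 4-byte lead, need 3 cont bytes. acc=0x0
Byte[6]=A8: continuation. acc=(acc<<6)|0x28=0x28
Byte[7]=9A: continuation. acc=(acc<<6)|0x1A=0xA1A
Byte[8]=9E: continuation. acc=(acc<<6)|0x1E=0x2869E
Completed: cp=U+2869E (starts at byte 5)
Byte[9]=F0: 4-byte lead, need 3 cont bytes. acc=0x0
Byte[10]=94: continuation. acc=(acc<<6)|0x14=0x14
Byte[11]=A6: continuation. acc=(acc<<6)|0x26=0x526
Byte[12]=B5: continuation. acc=(acc<<6)|0x35=0x149B5
Completed: cp=U+149B5 (starts at byte 9)

Answer: U+0075 U+12CA U+0048 U+2869E U+149B5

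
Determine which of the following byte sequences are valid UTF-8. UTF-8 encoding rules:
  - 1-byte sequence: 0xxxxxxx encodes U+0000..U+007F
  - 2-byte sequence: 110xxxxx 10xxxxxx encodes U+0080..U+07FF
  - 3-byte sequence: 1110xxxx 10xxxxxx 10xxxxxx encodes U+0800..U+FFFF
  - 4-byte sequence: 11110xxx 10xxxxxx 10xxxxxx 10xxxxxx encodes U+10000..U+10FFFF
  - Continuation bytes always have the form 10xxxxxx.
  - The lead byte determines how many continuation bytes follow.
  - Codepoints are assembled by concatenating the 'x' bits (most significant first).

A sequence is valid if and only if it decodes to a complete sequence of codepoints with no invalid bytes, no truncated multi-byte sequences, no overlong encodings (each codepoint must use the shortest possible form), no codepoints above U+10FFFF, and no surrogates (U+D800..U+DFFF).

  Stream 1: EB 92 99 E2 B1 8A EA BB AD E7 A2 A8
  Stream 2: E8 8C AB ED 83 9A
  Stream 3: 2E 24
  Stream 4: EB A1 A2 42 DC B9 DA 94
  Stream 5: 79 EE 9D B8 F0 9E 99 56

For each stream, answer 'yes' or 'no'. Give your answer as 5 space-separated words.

Answer: yes yes yes yes no

Derivation:
Stream 1: decodes cleanly. VALID
Stream 2: decodes cleanly. VALID
Stream 3: decodes cleanly. VALID
Stream 4: decodes cleanly. VALID
Stream 5: error at byte offset 7. INVALID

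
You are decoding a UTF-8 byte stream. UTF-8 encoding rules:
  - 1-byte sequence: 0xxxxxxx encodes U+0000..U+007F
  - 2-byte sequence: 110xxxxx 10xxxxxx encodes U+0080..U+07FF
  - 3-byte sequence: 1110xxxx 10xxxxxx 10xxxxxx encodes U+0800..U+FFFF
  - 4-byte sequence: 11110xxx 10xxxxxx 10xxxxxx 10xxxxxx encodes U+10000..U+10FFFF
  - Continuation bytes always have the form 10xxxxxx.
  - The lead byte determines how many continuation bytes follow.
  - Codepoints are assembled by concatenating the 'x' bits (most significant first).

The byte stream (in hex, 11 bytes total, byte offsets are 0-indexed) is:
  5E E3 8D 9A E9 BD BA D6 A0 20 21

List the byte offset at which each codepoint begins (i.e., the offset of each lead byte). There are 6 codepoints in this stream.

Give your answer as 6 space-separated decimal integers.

Byte[0]=5E: 1-byte ASCII. cp=U+005E
Byte[1]=E3: 3-byte lead, need 2 cont bytes. acc=0x3
Byte[2]=8D: continuation. acc=(acc<<6)|0x0D=0xCD
Byte[3]=9A: continuation. acc=(acc<<6)|0x1A=0x335A
Completed: cp=U+335A (starts at byte 1)
Byte[4]=E9: 3-byte lead, need 2 cont bytes. acc=0x9
Byte[5]=BD: continuation. acc=(acc<<6)|0x3D=0x27D
Byte[6]=BA: continuation. acc=(acc<<6)|0x3A=0x9F7A
Completed: cp=U+9F7A (starts at byte 4)
Byte[7]=D6: 2-byte lead, need 1 cont bytes. acc=0x16
Byte[8]=A0: continuation. acc=(acc<<6)|0x20=0x5A0
Completed: cp=U+05A0 (starts at byte 7)
Byte[9]=20: 1-byte ASCII. cp=U+0020
Byte[10]=21: 1-byte ASCII. cp=U+0021

Answer: 0 1 4 7 9 10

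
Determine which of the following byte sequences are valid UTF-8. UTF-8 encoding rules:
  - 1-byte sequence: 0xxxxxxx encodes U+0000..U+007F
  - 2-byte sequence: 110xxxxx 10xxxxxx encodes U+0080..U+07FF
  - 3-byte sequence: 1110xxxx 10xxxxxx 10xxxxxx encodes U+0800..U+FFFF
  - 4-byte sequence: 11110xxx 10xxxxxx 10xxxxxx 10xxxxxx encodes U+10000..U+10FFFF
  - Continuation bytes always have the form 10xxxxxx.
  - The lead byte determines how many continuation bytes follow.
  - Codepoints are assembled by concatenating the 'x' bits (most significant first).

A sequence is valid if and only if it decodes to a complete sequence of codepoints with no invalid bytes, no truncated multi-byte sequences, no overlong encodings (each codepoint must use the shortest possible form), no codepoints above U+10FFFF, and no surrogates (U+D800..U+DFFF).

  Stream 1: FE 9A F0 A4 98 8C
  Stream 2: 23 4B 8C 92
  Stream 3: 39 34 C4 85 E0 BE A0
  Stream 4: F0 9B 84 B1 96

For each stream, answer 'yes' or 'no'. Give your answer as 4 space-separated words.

Stream 1: error at byte offset 0. INVALID
Stream 2: error at byte offset 2. INVALID
Stream 3: decodes cleanly. VALID
Stream 4: error at byte offset 4. INVALID

Answer: no no yes no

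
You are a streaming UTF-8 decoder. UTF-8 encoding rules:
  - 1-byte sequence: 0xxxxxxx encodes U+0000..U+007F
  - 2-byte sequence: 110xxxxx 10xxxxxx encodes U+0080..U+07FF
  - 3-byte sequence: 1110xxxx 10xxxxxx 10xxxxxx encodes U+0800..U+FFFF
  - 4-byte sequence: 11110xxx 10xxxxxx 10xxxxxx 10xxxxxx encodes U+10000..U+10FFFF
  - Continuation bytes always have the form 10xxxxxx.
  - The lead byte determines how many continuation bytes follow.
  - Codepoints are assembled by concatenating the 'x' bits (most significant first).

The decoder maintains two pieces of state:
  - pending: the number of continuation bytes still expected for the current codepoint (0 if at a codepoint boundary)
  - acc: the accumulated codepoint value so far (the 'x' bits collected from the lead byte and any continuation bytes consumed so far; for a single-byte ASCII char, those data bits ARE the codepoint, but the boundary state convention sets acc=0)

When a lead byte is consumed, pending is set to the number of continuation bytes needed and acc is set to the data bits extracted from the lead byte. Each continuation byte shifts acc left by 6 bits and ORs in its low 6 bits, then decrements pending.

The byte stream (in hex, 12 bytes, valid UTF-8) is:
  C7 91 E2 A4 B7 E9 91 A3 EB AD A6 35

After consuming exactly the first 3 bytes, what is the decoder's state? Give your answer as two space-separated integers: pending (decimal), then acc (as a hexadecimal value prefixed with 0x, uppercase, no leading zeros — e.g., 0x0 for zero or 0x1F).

Answer: 2 0x2

Derivation:
Byte[0]=C7: 2-byte lead. pending=1, acc=0x7
Byte[1]=91: continuation. acc=(acc<<6)|0x11=0x1D1, pending=0
Byte[2]=E2: 3-byte lead. pending=2, acc=0x2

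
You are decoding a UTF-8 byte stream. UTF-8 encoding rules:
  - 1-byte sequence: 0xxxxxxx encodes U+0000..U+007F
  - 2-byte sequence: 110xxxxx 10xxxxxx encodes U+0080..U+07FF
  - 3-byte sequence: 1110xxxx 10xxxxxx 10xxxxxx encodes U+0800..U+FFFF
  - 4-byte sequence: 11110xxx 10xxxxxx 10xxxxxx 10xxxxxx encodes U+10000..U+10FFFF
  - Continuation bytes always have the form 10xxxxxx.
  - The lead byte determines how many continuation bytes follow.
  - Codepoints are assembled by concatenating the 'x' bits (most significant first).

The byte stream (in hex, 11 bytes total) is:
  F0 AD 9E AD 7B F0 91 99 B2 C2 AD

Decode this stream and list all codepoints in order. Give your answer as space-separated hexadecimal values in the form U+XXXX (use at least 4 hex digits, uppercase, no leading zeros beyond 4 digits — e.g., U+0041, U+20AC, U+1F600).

Answer: U+2D7AD U+007B U+11672 U+00AD

Derivation:
Byte[0]=F0: 4-byte lead, need 3 cont bytes. acc=0x0
Byte[1]=AD: continuation. acc=(acc<<6)|0x2D=0x2D
Byte[2]=9E: continuation. acc=(acc<<6)|0x1E=0xB5E
Byte[3]=AD: continuation. acc=(acc<<6)|0x2D=0x2D7AD
Completed: cp=U+2D7AD (starts at byte 0)
Byte[4]=7B: 1-byte ASCII. cp=U+007B
Byte[5]=F0: 4-byte lead, need 3 cont bytes. acc=0x0
Byte[6]=91: continuation. acc=(acc<<6)|0x11=0x11
Byte[7]=99: continuation. acc=(acc<<6)|0x19=0x459
Byte[8]=B2: continuation. acc=(acc<<6)|0x32=0x11672
Completed: cp=U+11672 (starts at byte 5)
Byte[9]=C2: 2-byte lead, need 1 cont bytes. acc=0x2
Byte[10]=AD: continuation. acc=(acc<<6)|0x2D=0xAD
Completed: cp=U+00AD (starts at byte 9)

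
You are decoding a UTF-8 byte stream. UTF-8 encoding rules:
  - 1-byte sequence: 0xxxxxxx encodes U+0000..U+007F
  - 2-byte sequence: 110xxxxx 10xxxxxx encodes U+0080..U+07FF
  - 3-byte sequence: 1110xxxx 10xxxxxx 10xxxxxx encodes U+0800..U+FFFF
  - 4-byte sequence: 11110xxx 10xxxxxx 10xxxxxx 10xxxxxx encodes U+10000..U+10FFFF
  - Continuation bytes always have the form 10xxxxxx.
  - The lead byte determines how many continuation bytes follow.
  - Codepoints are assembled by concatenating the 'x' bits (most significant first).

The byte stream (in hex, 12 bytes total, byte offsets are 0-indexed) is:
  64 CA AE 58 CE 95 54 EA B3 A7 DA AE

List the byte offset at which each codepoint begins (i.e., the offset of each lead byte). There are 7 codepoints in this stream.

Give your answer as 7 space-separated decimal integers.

Answer: 0 1 3 4 6 7 10

Derivation:
Byte[0]=64: 1-byte ASCII. cp=U+0064
Byte[1]=CA: 2-byte lead, need 1 cont bytes. acc=0xA
Byte[2]=AE: continuation. acc=(acc<<6)|0x2E=0x2AE
Completed: cp=U+02AE (starts at byte 1)
Byte[3]=58: 1-byte ASCII. cp=U+0058
Byte[4]=CE: 2-byte lead, need 1 cont bytes. acc=0xE
Byte[5]=95: continuation. acc=(acc<<6)|0x15=0x395
Completed: cp=U+0395 (starts at byte 4)
Byte[6]=54: 1-byte ASCII. cp=U+0054
Byte[7]=EA: 3-byte lead, need 2 cont bytes. acc=0xA
Byte[8]=B3: continuation. acc=(acc<<6)|0x33=0x2B3
Byte[9]=A7: continuation. acc=(acc<<6)|0x27=0xACE7
Completed: cp=U+ACE7 (starts at byte 7)
Byte[10]=DA: 2-byte lead, need 1 cont bytes. acc=0x1A
Byte[11]=AE: continuation. acc=(acc<<6)|0x2E=0x6AE
Completed: cp=U+06AE (starts at byte 10)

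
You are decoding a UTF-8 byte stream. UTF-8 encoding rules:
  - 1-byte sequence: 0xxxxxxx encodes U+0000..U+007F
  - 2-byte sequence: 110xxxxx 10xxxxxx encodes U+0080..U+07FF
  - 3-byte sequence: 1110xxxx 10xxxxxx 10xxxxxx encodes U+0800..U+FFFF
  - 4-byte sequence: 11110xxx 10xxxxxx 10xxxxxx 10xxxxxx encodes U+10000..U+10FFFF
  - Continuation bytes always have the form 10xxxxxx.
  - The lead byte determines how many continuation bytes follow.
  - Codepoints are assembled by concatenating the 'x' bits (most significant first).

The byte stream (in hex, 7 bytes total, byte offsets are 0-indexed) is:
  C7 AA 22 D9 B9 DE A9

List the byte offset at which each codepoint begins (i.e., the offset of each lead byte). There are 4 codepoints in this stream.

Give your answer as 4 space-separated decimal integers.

Byte[0]=C7: 2-byte lead, need 1 cont bytes. acc=0x7
Byte[1]=AA: continuation. acc=(acc<<6)|0x2A=0x1EA
Completed: cp=U+01EA (starts at byte 0)
Byte[2]=22: 1-byte ASCII. cp=U+0022
Byte[3]=D9: 2-byte lead, need 1 cont bytes. acc=0x19
Byte[4]=B9: continuation. acc=(acc<<6)|0x39=0x679
Completed: cp=U+0679 (starts at byte 3)
Byte[5]=DE: 2-byte lead, need 1 cont bytes. acc=0x1E
Byte[6]=A9: continuation. acc=(acc<<6)|0x29=0x7A9
Completed: cp=U+07A9 (starts at byte 5)

Answer: 0 2 3 5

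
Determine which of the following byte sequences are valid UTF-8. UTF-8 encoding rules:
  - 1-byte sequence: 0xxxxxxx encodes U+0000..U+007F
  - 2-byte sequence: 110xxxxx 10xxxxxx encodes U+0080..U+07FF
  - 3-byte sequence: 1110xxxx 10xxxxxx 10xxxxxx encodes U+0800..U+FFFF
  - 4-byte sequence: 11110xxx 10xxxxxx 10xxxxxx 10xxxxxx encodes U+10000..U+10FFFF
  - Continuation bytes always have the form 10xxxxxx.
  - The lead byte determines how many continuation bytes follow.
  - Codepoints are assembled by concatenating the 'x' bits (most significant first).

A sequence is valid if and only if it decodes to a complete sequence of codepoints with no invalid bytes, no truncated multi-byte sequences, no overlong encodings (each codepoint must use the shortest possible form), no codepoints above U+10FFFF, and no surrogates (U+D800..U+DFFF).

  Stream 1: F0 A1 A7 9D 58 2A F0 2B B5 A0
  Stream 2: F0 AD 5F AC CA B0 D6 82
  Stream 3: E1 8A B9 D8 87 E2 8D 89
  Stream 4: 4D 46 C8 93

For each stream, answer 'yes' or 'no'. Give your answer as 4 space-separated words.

Stream 1: error at byte offset 7. INVALID
Stream 2: error at byte offset 2. INVALID
Stream 3: decodes cleanly. VALID
Stream 4: decodes cleanly. VALID

Answer: no no yes yes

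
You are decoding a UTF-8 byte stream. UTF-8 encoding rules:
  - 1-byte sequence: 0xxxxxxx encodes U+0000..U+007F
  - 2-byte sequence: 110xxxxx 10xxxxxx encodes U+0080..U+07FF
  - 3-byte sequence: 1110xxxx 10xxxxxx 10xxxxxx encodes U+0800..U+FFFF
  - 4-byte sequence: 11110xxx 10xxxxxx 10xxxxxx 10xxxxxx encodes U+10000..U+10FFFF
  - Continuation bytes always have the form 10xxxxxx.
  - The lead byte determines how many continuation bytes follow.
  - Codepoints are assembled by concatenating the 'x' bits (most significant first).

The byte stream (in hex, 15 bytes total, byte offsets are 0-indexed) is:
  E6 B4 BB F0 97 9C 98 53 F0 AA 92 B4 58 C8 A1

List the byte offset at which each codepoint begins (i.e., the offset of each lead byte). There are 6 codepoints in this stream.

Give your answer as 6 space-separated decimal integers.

Answer: 0 3 7 8 12 13

Derivation:
Byte[0]=E6: 3-byte lead, need 2 cont bytes. acc=0x6
Byte[1]=B4: continuation. acc=(acc<<6)|0x34=0x1B4
Byte[2]=BB: continuation. acc=(acc<<6)|0x3B=0x6D3B
Completed: cp=U+6D3B (starts at byte 0)
Byte[3]=F0: 4-byte lead, need 3 cont bytes. acc=0x0
Byte[4]=97: continuation. acc=(acc<<6)|0x17=0x17
Byte[5]=9C: continuation. acc=(acc<<6)|0x1C=0x5DC
Byte[6]=98: continuation. acc=(acc<<6)|0x18=0x17718
Completed: cp=U+17718 (starts at byte 3)
Byte[7]=53: 1-byte ASCII. cp=U+0053
Byte[8]=F0: 4-byte lead, need 3 cont bytes. acc=0x0
Byte[9]=AA: continuation. acc=(acc<<6)|0x2A=0x2A
Byte[10]=92: continuation. acc=(acc<<6)|0x12=0xA92
Byte[11]=B4: continuation. acc=(acc<<6)|0x34=0x2A4B4
Completed: cp=U+2A4B4 (starts at byte 8)
Byte[12]=58: 1-byte ASCII. cp=U+0058
Byte[13]=C8: 2-byte lead, need 1 cont bytes. acc=0x8
Byte[14]=A1: continuation. acc=(acc<<6)|0x21=0x221
Completed: cp=U+0221 (starts at byte 13)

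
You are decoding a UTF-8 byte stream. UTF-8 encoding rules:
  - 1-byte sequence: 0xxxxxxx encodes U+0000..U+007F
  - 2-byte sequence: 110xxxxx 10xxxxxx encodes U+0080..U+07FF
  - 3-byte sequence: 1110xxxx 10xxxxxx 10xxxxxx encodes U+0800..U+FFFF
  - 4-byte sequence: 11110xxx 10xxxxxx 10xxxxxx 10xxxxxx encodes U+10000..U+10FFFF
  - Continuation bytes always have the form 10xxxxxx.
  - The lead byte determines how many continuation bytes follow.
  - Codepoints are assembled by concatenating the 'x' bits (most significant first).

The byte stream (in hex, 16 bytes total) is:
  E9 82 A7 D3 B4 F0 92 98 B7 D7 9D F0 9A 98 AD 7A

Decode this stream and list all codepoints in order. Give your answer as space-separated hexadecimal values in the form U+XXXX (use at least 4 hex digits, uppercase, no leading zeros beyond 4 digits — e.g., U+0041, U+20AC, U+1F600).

Byte[0]=E9: 3-byte lead, need 2 cont bytes. acc=0x9
Byte[1]=82: continuation. acc=(acc<<6)|0x02=0x242
Byte[2]=A7: continuation. acc=(acc<<6)|0x27=0x90A7
Completed: cp=U+90A7 (starts at byte 0)
Byte[3]=D3: 2-byte lead, need 1 cont bytes. acc=0x13
Byte[4]=B4: continuation. acc=(acc<<6)|0x34=0x4F4
Completed: cp=U+04F4 (starts at byte 3)
Byte[5]=F0: 4-byte lead, need 3 cont bytes. acc=0x0
Byte[6]=92: continuation. acc=(acc<<6)|0x12=0x12
Byte[7]=98: continuation. acc=(acc<<6)|0x18=0x498
Byte[8]=B7: continuation. acc=(acc<<6)|0x37=0x12637
Completed: cp=U+12637 (starts at byte 5)
Byte[9]=D7: 2-byte lead, need 1 cont bytes. acc=0x17
Byte[10]=9D: continuation. acc=(acc<<6)|0x1D=0x5DD
Completed: cp=U+05DD (starts at byte 9)
Byte[11]=F0: 4-byte lead, need 3 cont bytes. acc=0x0
Byte[12]=9A: continuation. acc=(acc<<6)|0x1A=0x1A
Byte[13]=98: continuation. acc=(acc<<6)|0x18=0x698
Byte[14]=AD: continuation. acc=(acc<<6)|0x2D=0x1A62D
Completed: cp=U+1A62D (starts at byte 11)
Byte[15]=7A: 1-byte ASCII. cp=U+007A

Answer: U+90A7 U+04F4 U+12637 U+05DD U+1A62D U+007A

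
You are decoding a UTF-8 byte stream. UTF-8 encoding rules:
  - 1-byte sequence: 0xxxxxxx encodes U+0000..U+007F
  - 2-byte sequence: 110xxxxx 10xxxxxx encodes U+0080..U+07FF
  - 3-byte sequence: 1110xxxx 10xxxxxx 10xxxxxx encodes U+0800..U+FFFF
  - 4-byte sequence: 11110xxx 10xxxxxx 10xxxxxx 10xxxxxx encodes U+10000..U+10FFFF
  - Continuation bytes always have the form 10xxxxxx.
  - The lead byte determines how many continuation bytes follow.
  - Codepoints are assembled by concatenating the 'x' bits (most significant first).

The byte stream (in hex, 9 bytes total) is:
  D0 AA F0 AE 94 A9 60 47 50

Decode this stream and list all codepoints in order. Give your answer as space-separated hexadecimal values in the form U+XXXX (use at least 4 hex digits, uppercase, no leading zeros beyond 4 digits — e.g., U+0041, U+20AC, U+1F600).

Answer: U+042A U+2E529 U+0060 U+0047 U+0050

Derivation:
Byte[0]=D0: 2-byte lead, need 1 cont bytes. acc=0x10
Byte[1]=AA: continuation. acc=(acc<<6)|0x2A=0x42A
Completed: cp=U+042A (starts at byte 0)
Byte[2]=F0: 4-byte lead, need 3 cont bytes. acc=0x0
Byte[3]=AE: continuation. acc=(acc<<6)|0x2E=0x2E
Byte[4]=94: continuation. acc=(acc<<6)|0x14=0xB94
Byte[5]=A9: continuation. acc=(acc<<6)|0x29=0x2E529
Completed: cp=U+2E529 (starts at byte 2)
Byte[6]=60: 1-byte ASCII. cp=U+0060
Byte[7]=47: 1-byte ASCII. cp=U+0047
Byte[8]=50: 1-byte ASCII. cp=U+0050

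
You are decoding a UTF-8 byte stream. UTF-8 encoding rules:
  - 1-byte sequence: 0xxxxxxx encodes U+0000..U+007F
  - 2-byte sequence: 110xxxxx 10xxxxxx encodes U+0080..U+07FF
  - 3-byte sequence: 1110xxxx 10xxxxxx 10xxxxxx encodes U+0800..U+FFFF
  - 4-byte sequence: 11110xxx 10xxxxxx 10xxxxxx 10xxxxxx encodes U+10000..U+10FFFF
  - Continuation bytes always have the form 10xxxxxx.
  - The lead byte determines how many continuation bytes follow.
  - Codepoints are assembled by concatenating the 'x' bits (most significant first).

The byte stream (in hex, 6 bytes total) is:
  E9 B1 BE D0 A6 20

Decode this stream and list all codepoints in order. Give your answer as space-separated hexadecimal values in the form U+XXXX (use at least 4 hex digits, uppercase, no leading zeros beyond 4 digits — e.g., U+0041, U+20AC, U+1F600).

Answer: U+9C7E U+0426 U+0020

Derivation:
Byte[0]=E9: 3-byte lead, need 2 cont bytes. acc=0x9
Byte[1]=B1: continuation. acc=(acc<<6)|0x31=0x271
Byte[2]=BE: continuation. acc=(acc<<6)|0x3E=0x9C7E
Completed: cp=U+9C7E (starts at byte 0)
Byte[3]=D0: 2-byte lead, need 1 cont bytes. acc=0x10
Byte[4]=A6: continuation. acc=(acc<<6)|0x26=0x426
Completed: cp=U+0426 (starts at byte 3)
Byte[5]=20: 1-byte ASCII. cp=U+0020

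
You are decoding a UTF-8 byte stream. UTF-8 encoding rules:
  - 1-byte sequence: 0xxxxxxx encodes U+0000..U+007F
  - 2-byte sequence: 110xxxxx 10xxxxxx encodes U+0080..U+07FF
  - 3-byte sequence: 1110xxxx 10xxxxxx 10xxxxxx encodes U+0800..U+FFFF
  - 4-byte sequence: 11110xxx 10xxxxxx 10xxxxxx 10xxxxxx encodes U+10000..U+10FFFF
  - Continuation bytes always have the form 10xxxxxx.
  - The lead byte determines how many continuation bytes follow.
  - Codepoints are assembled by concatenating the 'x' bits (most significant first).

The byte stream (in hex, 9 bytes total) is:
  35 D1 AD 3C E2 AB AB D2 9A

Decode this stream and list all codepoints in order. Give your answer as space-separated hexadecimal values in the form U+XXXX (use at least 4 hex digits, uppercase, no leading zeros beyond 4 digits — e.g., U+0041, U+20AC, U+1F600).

Answer: U+0035 U+046D U+003C U+2AEB U+049A

Derivation:
Byte[0]=35: 1-byte ASCII. cp=U+0035
Byte[1]=D1: 2-byte lead, need 1 cont bytes. acc=0x11
Byte[2]=AD: continuation. acc=(acc<<6)|0x2D=0x46D
Completed: cp=U+046D (starts at byte 1)
Byte[3]=3C: 1-byte ASCII. cp=U+003C
Byte[4]=E2: 3-byte lead, need 2 cont bytes. acc=0x2
Byte[5]=AB: continuation. acc=(acc<<6)|0x2B=0xAB
Byte[6]=AB: continuation. acc=(acc<<6)|0x2B=0x2AEB
Completed: cp=U+2AEB (starts at byte 4)
Byte[7]=D2: 2-byte lead, need 1 cont bytes. acc=0x12
Byte[8]=9A: continuation. acc=(acc<<6)|0x1A=0x49A
Completed: cp=U+049A (starts at byte 7)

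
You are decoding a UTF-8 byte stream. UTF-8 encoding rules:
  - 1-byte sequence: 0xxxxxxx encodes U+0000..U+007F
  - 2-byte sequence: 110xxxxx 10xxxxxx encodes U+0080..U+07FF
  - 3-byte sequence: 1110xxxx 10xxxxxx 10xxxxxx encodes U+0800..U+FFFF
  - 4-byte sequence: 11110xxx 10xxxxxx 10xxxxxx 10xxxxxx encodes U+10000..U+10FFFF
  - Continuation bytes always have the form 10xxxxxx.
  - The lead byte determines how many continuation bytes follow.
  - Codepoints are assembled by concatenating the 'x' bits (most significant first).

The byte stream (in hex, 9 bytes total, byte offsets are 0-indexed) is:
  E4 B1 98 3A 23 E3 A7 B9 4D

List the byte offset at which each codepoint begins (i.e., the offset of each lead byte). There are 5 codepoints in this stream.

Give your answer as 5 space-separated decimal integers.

Byte[0]=E4: 3-byte lead, need 2 cont bytes. acc=0x4
Byte[1]=B1: continuation. acc=(acc<<6)|0x31=0x131
Byte[2]=98: continuation. acc=(acc<<6)|0x18=0x4C58
Completed: cp=U+4C58 (starts at byte 0)
Byte[3]=3A: 1-byte ASCII. cp=U+003A
Byte[4]=23: 1-byte ASCII. cp=U+0023
Byte[5]=E3: 3-byte lead, need 2 cont bytes. acc=0x3
Byte[6]=A7: continuation. acc=(acc<<6)|0x27=0xE7
Byte[7]=B9: continuation. acc=(acc<<6)|0x39=0x39F9
Completed: cp=U+39F9 (starts at byte 5)
Byte[8]=4D: 1-byte ASCII. cp=U+004D

Answer: 0 3 4 5 8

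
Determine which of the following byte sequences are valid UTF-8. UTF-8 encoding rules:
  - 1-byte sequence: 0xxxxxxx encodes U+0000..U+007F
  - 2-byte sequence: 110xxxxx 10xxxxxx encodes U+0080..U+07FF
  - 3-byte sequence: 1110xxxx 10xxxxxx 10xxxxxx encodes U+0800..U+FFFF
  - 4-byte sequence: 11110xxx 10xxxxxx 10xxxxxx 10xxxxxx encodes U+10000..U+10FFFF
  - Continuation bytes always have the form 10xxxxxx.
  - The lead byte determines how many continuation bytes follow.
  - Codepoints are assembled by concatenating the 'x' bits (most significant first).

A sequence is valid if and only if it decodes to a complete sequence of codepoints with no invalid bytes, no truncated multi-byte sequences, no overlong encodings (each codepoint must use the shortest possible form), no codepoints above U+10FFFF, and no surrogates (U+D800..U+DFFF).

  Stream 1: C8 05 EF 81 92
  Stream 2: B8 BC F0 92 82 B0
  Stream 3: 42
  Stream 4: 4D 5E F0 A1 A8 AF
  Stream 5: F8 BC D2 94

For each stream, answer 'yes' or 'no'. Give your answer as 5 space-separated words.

Answer: no no yes yes no

Derivation:
Stream 1: error at byte offset 1. INVALID
Stream 2: error at byte offset 0. INVALID
Stream 3: decodes cleanly. VALID
Stream 4: decodes cleanly. VALID
Stream 5: error at byte offset 0. INVALID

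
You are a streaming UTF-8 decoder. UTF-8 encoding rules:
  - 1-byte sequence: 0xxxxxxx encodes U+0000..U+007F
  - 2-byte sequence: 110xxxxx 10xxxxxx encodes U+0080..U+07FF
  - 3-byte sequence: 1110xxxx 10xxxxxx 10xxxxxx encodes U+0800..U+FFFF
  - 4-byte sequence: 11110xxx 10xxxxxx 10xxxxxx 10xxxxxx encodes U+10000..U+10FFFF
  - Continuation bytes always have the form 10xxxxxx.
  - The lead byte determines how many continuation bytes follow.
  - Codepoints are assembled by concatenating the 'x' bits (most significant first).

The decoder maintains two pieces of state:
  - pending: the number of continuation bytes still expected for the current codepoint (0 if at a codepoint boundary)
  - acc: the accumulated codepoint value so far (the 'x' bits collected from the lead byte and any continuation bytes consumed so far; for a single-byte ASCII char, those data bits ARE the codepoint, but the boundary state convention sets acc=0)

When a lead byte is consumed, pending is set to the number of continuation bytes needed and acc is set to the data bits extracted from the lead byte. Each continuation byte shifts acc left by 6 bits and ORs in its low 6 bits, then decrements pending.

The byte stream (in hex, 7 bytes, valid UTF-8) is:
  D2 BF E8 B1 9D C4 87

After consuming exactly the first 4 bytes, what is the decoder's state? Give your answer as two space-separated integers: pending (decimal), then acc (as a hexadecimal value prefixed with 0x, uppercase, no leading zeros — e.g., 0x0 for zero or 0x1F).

Answer: 1 0x231

Derivation:
Byte[0]=D2: 2-byte lead. pending=1, acc=0x12
Byte[1]=BF: continuation. acc=(acc<<6)|0x3F=0x4BF, pending=0
Byte[2]=E8: 3-byte lead. pending=2, acc=0x8
Byte[3]=B1: continuation. acc=(acc<<6)|0x31=0x231, pending=1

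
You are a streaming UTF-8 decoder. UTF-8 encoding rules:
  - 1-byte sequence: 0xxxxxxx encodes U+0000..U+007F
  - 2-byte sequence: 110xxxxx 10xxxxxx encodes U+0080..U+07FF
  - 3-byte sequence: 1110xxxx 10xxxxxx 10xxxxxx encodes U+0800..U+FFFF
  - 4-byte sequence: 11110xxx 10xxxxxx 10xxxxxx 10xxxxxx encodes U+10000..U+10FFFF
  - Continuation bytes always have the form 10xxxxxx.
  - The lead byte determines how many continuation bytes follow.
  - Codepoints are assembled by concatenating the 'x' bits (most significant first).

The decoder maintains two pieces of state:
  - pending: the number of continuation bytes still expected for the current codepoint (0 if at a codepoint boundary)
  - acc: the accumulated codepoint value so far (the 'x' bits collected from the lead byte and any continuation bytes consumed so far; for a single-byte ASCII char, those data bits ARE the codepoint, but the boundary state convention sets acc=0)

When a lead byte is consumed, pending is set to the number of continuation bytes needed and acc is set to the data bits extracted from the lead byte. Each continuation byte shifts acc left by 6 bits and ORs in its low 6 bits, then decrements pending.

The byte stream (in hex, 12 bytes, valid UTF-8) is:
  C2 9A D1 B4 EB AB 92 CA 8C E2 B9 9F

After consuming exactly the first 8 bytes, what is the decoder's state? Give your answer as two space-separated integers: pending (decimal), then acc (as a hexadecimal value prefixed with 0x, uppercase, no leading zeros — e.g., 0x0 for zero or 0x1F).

Answer: 1 0xA

Derivation:
Byte[0]=C2: 2-byte lead. pending=1, acc=0x2
Byte[1]=9A: continuation. acc=(acc<<6)|0x1A=0x9A, pending=0
Byte[2]=D1: 2-byte lead. pending=1, acc=0x11
Byte[3]=B4: continuation. acc=(acc<<6)|0x34=0x474, pending=0
Byte[4]=EB: 3-byte lead. pending=2, acc=0xB
Byte[5]=AB: continuation. acc=(acc<<6)|0x2B=0x2EB, pending=1
Byte[6]=92: continuation. acc=(acc<<6)|0x12=0xBAD2, pending=0
Byte[7]=CA: 2-byte lead. pending=1, acc=0xA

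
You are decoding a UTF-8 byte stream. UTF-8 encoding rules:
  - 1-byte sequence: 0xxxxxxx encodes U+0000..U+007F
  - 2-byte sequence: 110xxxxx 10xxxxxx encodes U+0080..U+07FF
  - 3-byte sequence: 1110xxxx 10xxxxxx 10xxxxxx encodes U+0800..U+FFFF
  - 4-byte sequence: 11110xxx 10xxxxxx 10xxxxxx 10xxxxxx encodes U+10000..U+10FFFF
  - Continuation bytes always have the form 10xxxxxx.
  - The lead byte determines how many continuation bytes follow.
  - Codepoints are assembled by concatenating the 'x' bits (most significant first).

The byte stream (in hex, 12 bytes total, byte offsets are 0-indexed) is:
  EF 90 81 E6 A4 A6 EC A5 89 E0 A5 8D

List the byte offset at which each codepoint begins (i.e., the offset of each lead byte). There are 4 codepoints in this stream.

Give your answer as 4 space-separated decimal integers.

Answer: 0 3 6 9

Derivation:
Byte[0]=EF: 3-byte lead, need 2 cont bytes. acc=0xF
Byte[1]=90: continuation. acc=(acc<<6)|0x10=0x3D0
Byte[2]=81: continuation. acc=(acc<<6)|0x01=0xF401
Completed: cp=U+F401 (starts at byte 0)
Byte[3]=E6: 3-byte lead, need 2 cont bytes. acc=0x6
Byte[4]=A4: continuation. acc=(acc<<6)|0x24=0x1A4
Byte[5]=A6: continuation. acc=(acc<<6)|0x26=0x6926
Completed: cp=U+6926 (starts at byte 3)
Byte[6]=EC: 3-byte lead, need 2 cont bytes. acc=0xC
Byte[7]=A5: continuation. acc=(acc<<6)|0x25=0x325
Byte[8]=89: continuation. acc=(acc<<6)|0x09=0xC949
Completed: cp=U+C949 (starts at byte 6)
Byte[9]=E0: 3-byte lead, need 2 cont bytes. acc=0x0
Byte[10]=A5: continuation. acc=(acc<<6)|0x25=0x25
Byte[11]=8D: continuation. acc=(acc<<6)|0x0D=0x94D
Completed: cp=U+094D (starts at byte 9)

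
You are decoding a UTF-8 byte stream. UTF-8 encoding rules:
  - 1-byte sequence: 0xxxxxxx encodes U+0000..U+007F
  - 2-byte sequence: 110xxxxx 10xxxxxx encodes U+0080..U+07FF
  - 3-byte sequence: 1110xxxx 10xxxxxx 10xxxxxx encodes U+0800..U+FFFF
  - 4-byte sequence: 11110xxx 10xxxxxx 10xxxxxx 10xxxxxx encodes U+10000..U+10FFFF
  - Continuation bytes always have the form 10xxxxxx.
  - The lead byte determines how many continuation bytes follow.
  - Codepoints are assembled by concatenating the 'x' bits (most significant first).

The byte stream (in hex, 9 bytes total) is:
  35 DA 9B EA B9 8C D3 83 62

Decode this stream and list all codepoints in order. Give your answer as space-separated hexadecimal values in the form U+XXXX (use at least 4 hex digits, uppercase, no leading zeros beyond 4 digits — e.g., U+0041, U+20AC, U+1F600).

Byte[0]=35: 1-byte ASCII. cp=U+0035
Byte[1]=DA: 2-byte lead, need 1 cont bytes. acc=0x1A
Byte[2]=9B: continuation. acc=(acc<<6)|0x1B=0x69B
Completed: cp=U+069B (starts at byte 1)
Byte[3]=EA: 3-byte lead, need 2 cont bytes. acc=0xA
Byte[4]=B9: continuation. acc=(acc<<6)|0x39=0x2B9
Byte[5]=8C: continuation. acc=(acc<<6)|0x0C=0xAE4C
Completed: cp=U+AE4C (starts at byte 3)
Byte[6]=D3: 2-byte lead, need 1 cont bytes. acc=0x13
Byte[7]=83: continuation. acc=(acc<<6)|0x03=0x4C3
Completed: cp=U+04C3 (starts at byte 6)
Byte[8]=62: 1-byte ASCII. cp=U+0062

Answer: U+0035 U+069B U+AE4C U+04C3 U+0062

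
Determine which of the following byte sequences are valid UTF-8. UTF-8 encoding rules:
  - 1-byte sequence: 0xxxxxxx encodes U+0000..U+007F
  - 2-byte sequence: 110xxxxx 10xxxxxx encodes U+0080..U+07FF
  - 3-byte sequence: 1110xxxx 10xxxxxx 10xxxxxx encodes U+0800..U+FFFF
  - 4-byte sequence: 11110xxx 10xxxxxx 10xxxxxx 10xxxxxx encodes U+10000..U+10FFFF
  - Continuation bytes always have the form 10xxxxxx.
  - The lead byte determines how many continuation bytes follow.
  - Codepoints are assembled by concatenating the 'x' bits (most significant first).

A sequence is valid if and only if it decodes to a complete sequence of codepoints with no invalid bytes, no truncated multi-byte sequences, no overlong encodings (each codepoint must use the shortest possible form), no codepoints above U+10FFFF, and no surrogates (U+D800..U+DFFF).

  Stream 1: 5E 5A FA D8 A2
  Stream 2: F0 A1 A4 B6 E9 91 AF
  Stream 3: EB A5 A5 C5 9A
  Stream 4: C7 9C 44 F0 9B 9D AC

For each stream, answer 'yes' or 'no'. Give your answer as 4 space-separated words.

Answer: no yes yes yes

Derivation:
Stream 1: error at byte offset 2. INVALID
Stream 2: decodes cleanly. VALID
Stream 3: decodes cleanly. VALID
Stream 4: decodes cleanly. VALID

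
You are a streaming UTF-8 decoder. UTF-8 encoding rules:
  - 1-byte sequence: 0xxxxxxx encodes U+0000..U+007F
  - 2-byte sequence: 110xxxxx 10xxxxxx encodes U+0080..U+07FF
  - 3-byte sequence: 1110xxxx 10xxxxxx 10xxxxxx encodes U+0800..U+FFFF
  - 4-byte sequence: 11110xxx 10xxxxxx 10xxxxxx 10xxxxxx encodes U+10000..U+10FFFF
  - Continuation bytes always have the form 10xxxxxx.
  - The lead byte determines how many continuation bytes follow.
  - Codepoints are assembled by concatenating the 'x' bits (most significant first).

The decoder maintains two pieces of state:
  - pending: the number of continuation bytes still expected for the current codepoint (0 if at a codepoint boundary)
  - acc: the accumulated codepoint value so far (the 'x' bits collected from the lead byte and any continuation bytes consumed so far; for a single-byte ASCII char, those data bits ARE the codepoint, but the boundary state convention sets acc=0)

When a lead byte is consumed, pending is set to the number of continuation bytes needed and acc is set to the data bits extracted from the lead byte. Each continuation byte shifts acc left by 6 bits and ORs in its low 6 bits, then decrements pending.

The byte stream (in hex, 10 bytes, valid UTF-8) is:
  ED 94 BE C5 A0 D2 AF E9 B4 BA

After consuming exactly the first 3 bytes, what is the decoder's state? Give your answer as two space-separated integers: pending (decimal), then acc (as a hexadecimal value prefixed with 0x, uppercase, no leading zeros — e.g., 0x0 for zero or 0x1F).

Answer: 0 0xD53E

Derivation:
Byte[0]=ED: 3-byte lead. pending=2, acc=0xD
Byte[1]=94: continuation. acc=(acc<<6)|0x14=0x354, pending=1
Byte[2]=BE: continuation. acc=(acc<<6)|0x3E=0xD53E, pending=0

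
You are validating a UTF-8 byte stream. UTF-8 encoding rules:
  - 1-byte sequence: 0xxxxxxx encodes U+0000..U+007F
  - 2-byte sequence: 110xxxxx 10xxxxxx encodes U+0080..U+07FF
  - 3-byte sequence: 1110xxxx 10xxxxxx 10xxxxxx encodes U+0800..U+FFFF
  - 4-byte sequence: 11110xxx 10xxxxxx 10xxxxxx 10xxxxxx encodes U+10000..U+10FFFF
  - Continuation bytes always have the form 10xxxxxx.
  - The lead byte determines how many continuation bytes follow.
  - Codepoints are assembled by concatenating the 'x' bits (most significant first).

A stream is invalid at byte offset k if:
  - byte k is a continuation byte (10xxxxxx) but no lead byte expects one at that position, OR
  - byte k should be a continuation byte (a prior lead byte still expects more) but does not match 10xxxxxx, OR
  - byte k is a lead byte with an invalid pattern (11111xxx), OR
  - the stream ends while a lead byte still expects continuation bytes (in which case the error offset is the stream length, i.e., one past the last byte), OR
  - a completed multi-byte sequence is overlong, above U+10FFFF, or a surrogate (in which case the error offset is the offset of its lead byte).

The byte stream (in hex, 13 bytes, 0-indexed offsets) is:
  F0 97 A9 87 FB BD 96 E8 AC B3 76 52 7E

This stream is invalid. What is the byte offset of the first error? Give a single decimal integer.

Answer: 4

Derivation:
Byte[0]=F0: 4-byte lead, need 3 cont bytes. acc=0x0
Byte[1]=97: continuation. acc=(acc<<6)|0x17=0x17
Byte[2]=A9: continuation. acc=(acc<<6)|0x29=0x5E9
Byte[3]=87: continuation. acc=(acc<<6)|0x07=0x17A47
Completed: cp=U+17A47 (starts at byte 0)
Byte[4]=FB: INVALID lead byte (not 0xxx/110x/1110/11110)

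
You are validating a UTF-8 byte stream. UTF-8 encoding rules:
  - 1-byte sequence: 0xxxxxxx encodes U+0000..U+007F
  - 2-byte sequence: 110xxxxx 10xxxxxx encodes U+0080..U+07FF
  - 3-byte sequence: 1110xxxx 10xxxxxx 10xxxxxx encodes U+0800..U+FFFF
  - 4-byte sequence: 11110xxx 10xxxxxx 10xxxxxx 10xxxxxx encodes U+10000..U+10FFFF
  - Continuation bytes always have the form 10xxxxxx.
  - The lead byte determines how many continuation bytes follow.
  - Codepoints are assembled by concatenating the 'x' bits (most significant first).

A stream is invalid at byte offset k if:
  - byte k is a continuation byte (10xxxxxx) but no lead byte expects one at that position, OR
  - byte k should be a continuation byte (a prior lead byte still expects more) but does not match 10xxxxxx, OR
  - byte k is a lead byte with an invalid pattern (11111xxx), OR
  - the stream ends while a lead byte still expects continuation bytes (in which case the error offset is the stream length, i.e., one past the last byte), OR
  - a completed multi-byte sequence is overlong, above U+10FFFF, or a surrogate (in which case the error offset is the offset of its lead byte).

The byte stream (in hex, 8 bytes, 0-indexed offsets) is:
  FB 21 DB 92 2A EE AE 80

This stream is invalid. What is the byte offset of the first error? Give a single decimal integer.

Answer: 0

Derivation:
Byte[0]=FB: INVALID lead byte (not 0xxx/110x/1110/11110)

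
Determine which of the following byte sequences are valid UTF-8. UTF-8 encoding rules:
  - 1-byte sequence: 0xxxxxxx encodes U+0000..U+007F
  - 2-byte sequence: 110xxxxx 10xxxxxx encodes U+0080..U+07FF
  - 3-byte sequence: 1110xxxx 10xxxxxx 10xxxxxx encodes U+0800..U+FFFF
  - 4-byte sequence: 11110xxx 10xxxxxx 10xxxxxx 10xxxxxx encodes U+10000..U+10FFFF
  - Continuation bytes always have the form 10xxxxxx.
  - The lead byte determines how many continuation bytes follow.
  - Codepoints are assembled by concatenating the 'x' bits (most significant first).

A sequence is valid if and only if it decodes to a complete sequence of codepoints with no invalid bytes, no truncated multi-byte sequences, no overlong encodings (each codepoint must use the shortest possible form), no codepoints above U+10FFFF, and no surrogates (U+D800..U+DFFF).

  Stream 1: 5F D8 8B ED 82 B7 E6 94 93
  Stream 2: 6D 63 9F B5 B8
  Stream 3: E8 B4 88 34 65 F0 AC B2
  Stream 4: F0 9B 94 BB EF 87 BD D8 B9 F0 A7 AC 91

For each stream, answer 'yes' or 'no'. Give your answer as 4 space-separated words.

Stream 1: decodes cleanly. VALID
Stream 2: error at byte offset 2. INVALID
Stream 3: error at byte offset 8. INVALID
Stream 4: decodes cleanly. VALID

Answer: yes no no yes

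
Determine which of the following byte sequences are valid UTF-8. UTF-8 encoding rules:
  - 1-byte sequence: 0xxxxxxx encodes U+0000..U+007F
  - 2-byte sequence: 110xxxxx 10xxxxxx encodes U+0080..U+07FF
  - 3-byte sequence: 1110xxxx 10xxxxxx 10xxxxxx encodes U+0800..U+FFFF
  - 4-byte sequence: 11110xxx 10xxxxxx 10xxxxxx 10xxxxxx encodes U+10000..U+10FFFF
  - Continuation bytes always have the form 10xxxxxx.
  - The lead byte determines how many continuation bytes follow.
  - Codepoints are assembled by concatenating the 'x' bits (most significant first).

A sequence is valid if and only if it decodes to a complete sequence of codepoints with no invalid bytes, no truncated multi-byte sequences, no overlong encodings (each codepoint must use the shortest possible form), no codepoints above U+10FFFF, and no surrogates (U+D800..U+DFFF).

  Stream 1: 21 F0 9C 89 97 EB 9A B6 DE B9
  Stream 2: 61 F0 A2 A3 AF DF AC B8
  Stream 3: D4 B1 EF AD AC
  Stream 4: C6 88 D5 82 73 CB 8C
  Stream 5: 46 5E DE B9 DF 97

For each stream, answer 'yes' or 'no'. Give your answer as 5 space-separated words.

Answer: yes no yes yes yes

Derivation:
Stream 1: decodes cleanly. VALID
Stream 2: error at byte offset 7. INVALID
Stream 3: decodes cleanly. VALID
Stream 4: decodes cleanly. VALID
Stream 5: decodes cleanly. VALID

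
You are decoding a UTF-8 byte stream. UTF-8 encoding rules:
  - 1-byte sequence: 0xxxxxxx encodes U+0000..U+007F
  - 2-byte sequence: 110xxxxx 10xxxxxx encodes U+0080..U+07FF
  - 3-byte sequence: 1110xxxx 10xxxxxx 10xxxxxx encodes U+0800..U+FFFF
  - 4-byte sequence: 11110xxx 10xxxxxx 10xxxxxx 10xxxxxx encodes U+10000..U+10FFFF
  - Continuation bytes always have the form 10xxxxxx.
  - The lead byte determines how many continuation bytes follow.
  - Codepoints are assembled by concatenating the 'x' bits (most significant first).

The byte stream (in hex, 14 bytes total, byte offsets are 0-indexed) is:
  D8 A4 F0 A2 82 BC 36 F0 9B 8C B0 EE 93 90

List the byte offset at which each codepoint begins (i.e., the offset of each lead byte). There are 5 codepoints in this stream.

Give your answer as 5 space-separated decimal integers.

Byte[0]=D8: 2-byte lead, need 1 cont bytes. acc=0x18
Byte[1]=A4: continuation. acc=(acc<<6)|0x24=0x624
Completed: cp=U+0624 (starts at byte 0)
Byte[2]=F0: 4-byte lead, need 3 cont bytes. acc=0x0
Byte[3]=A2: continuation. acc=(acc<<6)|0x22=0x22
Byte[4]=82: continuation. acc=(acc<<6)|0x02=0x882
Byte[5]=BC: continuation. acc=(acc<<6)|0x3C=0x220BC
Completed: cp=U+220BC (starts at byte 2)
Byte[6]=36: 1-byte ASCII. cp=U+0036
Byte[7]=F0: 4-byte lead, need 3 cont bytes. acc=0x0
Byte[8]=9B: continuation. acc=(acc<<6)|0x1B=0x1B
Byte[9]=8C: continuation. acc=(acc<<6)|0x0C=0x6CC
Byte[10]=B0: continuation. acc=(acc<<6)|0x30=0x1B330
Completed: cp=U+1B330 (starts at byte 7)
Byte[11]=EE: 3-byte lead, need 2 cont bytes. acc=0xE
Byte[12]=93: continuation. acc=(acc<<6)|0x13=0x393
Byte[13]=90: continuation. acc=(acc<<6)|0x10=0xE4D0
Completed: cp=U+E4D0 (starts at byte 11)

Answer: 0 2 6 7 11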